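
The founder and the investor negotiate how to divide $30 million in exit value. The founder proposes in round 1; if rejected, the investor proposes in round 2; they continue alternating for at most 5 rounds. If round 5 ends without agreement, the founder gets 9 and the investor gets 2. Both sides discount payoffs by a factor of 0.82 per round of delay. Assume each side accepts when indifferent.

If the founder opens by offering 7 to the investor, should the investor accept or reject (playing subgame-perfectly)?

Round 5 (the founder proposes): the investor gets 2 if talks fail, so the founder offers 2 and keeps 28.
Round 4 (the investor proposes): the founder can get 28 next round, worth 0.82 × 28 = 22.96 now; the investor offers that and keeps 7.04.
Round 3 (the founder proposes): the investor can get 7.04 next round, worth 0.82 × 7.04 = 5.7728 now. The founder offers 5.7728 and keeps 30 − 5.7728 = 24.2272.
Round 2 (the investor proposes): the founder can get 24.2272 next round, worth 0.82 × 24.2272 = 19.866304 now, so the investor offers 19.866304, keeping 10.133696.
So by rejecting in round 1, the investor gets 10.133696 next round, worth 0.82 × 10.133696 = 8.30963072 now.
Offer 7 < 8.30963072, so the investor rejects.

Reject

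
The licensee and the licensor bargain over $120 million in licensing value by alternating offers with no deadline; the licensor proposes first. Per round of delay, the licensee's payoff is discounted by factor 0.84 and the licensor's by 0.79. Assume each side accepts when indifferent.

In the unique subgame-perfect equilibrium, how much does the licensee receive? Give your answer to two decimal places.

In a stationary SPE each proposer offers the other exactly their discounted continuation value.
If the licensor keeps x when proposing and the licensee keeps y when proposing, then x = 120 − 0.84y and y = 120 − 0.79x.
Solving: x = 120(1 − 0.84) / (1 − 0.79·0.84) = 19.2 / 0.3364 ≈ 57.0749.
The licensee gets 120 − 57.0749 ≈ 62.9251.

62.93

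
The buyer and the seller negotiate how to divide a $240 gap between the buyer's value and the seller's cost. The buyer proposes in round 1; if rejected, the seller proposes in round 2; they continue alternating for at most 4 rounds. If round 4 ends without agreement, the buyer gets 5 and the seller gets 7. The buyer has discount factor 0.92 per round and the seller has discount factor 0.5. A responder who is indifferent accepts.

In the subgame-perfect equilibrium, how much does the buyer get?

176.35

Round 4 (the seller proposes): the buyer gets 5 if talks fail, so the seller offers 5 and keeps 235.
Round 3 (the buyer proposes): the seller can get 235 next round, worth 0.5 × 235 = 117.5 now. The buyer offers 117.5 and keeps 240 − 117.5 = 122.5.
Round 2 (the seller proposes): the buyer can get 122.5 next round, worth 0.92 × 122.5 = 112.7 now, so the seller offers 112.7, keeping 127.3.
Round 1 (the buyer proposes): the seller can get 127.3 next round, worth 0.5 × 127.3 = 63.65 now. The buyer offers 63.65 and keeps 240 − 63.65 = 176.35.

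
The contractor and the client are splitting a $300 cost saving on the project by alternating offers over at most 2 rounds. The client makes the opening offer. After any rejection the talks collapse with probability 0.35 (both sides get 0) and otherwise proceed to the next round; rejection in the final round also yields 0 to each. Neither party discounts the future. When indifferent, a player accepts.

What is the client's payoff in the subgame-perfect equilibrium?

105

Round 2 (the contractor proposes): rejection yields 0 for the client; the contractor offers 0 and keeps 300.
Round 1 (the client proposes): rejecting gives the contractor an expected 0.65 × 300 = 195; the client offers that and keeps 105.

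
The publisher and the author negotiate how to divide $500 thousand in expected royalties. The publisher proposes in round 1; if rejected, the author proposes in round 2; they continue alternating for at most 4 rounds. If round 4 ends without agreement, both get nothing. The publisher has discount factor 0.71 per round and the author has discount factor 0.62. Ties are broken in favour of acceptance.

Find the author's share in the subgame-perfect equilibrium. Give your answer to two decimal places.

By backward induction:
Round 4 (the author proposes): rejection yields 0 for the publisher; the author offers 0 and keeps 500.
Round 3 (the publisher proposes): the author can get 500 next round, worth 0.62 × 500 = 310 now. The publisher offers 310 and keeps 500 − 310 = 190.
Round 2 (the author proposes): the publisher can get 190 next round, worth 0.71 × 190 = 134.9 now. The author offers 134.9 and keeps 500 − 134.9 = 365.1.
Round 1 (the publisher proposes): the author can get 365.1 next round, worth 0.62 × 365.1 = 226.362 now, so the publisher offers 226.362, keeping 273.638.

226.36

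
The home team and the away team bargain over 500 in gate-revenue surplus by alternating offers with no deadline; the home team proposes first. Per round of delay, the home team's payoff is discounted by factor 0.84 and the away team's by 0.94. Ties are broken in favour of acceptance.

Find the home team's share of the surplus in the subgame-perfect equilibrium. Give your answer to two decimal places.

When the home team proposes, the away team accepts any offer worth at least 0.94 times what the away team would get by proposing next round; and vice versa.
This gives x = 500 − 0.94y and y = 500 − 0.84x, where x and y are each side's share when it proposes.
Hence (1 − 0.94·0.84)x = 500(1 − 0.94), i.e. 0.2104·x = 30.
x ≈ 142.5856; the away team's share is 500 − x ≈ 357.4144.

142.59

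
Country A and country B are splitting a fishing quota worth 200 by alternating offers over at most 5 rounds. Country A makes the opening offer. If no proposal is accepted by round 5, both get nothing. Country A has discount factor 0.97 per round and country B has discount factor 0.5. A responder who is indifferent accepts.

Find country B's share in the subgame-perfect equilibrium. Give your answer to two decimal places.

4.46

By backward induction:
Round 5 (country A proposes): rejection yields 0 for country B; country A offers 0 and keeps 200.
Round 4 (country B proposes): country A can get 200 next round, worth 0.97 × 200 = 194 now. Country B offers 194 and keeps 200 − 194 = 6.
Round 3 (country A proposes): country B can get 6 next round, worth 0.5 × 6 = 3 now; country A offers that and keeps 197.
Round 2 (country B proposes): country A can get 197 next round, worth 0.97 × 197 = 191.09 now, so country B offers 191.09, keeping 8.91.
Round 1 (country A proposes): country B can get 8.91 next round, worth 0.5 × 8.91 = 4.455 now. Country A offers 4.455 and keeps 200 − 4.455 = 195.545.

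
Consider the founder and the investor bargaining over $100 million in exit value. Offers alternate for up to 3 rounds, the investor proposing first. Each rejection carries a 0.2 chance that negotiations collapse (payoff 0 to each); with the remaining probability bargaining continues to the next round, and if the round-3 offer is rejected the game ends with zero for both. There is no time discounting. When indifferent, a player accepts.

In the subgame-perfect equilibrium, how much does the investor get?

Round 3 (the investor proposes): rejection yields 0 for the founder; the investor offers 0 and keeps 100.
Round 2 (the founder proposes): rejecting gives the investor an expected 0.8 × 100 = 80. The founder offers 80 and keeps 100 − 80 = 20.
Round 1 (the investor proposes): rejecting gives the founder an expected 0.8 × 20 = 16; the investor offers that and keeps 84.

84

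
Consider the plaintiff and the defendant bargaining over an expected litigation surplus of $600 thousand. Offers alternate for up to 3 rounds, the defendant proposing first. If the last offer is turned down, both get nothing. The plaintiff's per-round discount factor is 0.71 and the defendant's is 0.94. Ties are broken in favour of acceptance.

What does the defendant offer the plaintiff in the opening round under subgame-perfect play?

Round 3 (the defendant proposes): the plaintiff will accept anything ≥ 0, so the defendant offers 0 and keeps 600.
Round 2 (the plaintiff proposes): the defendant can get 600 next round, worth 0.94 × 600 = 564 now. The plaintiff offers 564 and keeps 600 − 564 = 36.
Round 1 (the defendant proposes): the plaintiff can get 36 next round, worth 0.71 × 36 = 25.56 now, so the defendant offers 25.56, keeping 574.44.

25.56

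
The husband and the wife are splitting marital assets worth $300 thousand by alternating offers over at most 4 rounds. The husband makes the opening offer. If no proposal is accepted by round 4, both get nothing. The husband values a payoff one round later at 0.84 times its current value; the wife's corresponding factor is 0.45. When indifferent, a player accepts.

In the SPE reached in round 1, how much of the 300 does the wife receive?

Round 4 (the wife proposes): rejection yields 0 for the husband; the wife offers 0 and keeps 300.
Round 3 (the husband proposes): the wife can get 300 next round, worth 0.45 × 300 = 135 now, so the husband offers 135, keeping 165.
Round 2 (the wife proposes): the husband can get 165 next round, worth 0.84 × 165 = 138.6 now, so the wife offers 138.6, keeping 161.4.
Round 1 (the husband proposes): the wife can get 161.4 next round, worth 0.45 × 161.4 = 72.63 now. The husband offers 72.63 and keeps 300 − 72.63 = 227.37.

72.63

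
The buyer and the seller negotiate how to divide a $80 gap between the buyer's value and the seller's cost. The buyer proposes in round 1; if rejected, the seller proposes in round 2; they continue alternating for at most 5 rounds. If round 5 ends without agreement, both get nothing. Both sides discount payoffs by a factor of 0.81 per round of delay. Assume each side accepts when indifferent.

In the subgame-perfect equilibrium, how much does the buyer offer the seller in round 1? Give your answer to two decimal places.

Round 5 (the buyer proposes): rejection yields 0 for the seller; the buyer offers 0 and keeps 80.
Round 4 (the seller proposes): the buyer can get 80 next round, worth 0.81 × 80 = 64.8 now, so the seller offers 64.8, keeping 15.2.
Round 3 (the buyer proposes): the seller can get 15.2 next round, worth 0.81 × 15.2 = 12.312 now, so the buyer offers 12.312, keeping 67.688.
Round 2 (the seller proposes): the buyer can get 67.688 next round, worth 0.81 × 67.688 = 54.82728 now. The seller offers 54.82728 and keeps 80 − 54.82728 = 25.17272.
Round 1 (the buyer proposes): the seller can get 25.17272 next round, worth 0.81 × 25.17272 = 20.3899032 now; the buyer offers that and keeps 59.6100968.

20.39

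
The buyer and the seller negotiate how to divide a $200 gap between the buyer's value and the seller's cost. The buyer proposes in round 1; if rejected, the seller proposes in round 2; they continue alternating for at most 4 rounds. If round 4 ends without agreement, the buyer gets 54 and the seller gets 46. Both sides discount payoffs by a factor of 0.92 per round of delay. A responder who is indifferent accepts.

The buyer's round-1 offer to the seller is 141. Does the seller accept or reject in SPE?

Round 4 (the seller proposes): the buyer gets 54 if talks fail, so the seller offers 54 and keeps 146.
Round 3 (the buyer proposes): the seller can get 146 next round, worth 0.92 × 146 = 134.32 now; the buyer offers that and keeps 65.68.
Round 2 (the seller proposes): the buyer can get 65.68 next round, worth 0.92 × 65.68 = 60.4256 now; the seller offers that and keeps 139.5744.
So by rejecting in round 1, the seller gets 139.5744 next round, worth 0.92 × 139.5744 = 128.408448 now.
Offer 141 ≥ 128.408448, so the seller accepts.

Accept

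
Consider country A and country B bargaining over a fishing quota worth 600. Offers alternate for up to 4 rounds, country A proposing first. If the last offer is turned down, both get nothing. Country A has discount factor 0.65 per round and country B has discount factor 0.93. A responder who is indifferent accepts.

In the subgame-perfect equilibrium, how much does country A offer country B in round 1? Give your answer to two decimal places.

Round 4 (country B proposes): rejection yields 0 for country A; country B offers 0 and keeps 600.
Round 3 (country A proposes): country B can get 600 next round, worth 0.93 × 600 = 558 now, so country A offers 558, keeping 42.
Round 2 (country B proposes): country A can get 42 next round, worth 0.65 × 42 = 27.3 now; country B offers that and keeps 572.7.
Round 1 (country A proposes): country B can get 572.7 next round, worth 0.93 × 572.7 = 532.611 now, so country A offers 532.611, keeping 67.389.

532.61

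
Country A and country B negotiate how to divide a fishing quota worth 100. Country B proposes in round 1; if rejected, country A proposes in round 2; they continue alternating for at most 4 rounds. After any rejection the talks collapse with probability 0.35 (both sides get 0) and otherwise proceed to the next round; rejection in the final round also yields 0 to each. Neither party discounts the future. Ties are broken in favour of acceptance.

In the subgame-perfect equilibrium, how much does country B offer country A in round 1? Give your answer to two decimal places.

50.21

Round 4 (country A proposes): country B will accept anything ≥ 0, so country A offers 0 and keeps 100.
Round 3 (country B proposes): rejecting gives country A an expected 0.65 × 100 = 65; country B offers that and keeps 35.
Round 2 (country A proposes): rejecting gives country B an expected 0.65 × 35 = 22.75; country A offers that and keeps 77.25.
Round 1 (country B proposes): rejecting gives country A an expected 0.65 × 77.25 = 50.2125; country B offers that and keeps 49.7875.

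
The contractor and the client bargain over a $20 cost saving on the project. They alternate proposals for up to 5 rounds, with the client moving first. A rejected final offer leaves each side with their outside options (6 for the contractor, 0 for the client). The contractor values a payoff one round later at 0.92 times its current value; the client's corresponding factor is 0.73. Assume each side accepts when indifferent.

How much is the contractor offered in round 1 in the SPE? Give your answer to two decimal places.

Round 5 (the client proposes): the contractor gets 6 if talks fail, so the client offers 6 and keeps 14.
Round 4 (the contractor proposes): the client can get 14 next round, worth 0.73 × 14 = 10.22 now; the contractor offers that and keeps 9.78.
Round 3 (the client proposes): the contractor can get 9.78 next round, worth 0.92 × 9.78 = 8.9976 now. The client offers 8.9976 and keeps 20 − 8.9976 = 11.0024.
Round 2 (the contractor proposes): the client can get 11.0024 next round, worth 0.73 × 11.0024 = 8.031752 now; the contractor offers that and keeps 11.968248.
Round 1 (the client proposes): the contractor can get 11.968248 next round, worth 0.92 × 11.968248 = 11.01078816 now. The client offers 11.01078816 and keeps 20 − 11.01078816 = 8.98921184.

11.01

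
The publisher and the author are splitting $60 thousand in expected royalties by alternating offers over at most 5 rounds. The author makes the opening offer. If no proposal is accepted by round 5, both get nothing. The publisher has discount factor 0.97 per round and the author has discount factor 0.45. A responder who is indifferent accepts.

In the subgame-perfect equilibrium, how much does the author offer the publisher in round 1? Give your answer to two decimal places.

Round 5 (the author proposes): rejection yields 0 for the publisher; the author offers 0 and keeps 60.
Round 4 (the publisher proposes): the author can get 60 next round, worth 0.45 × 60 = 27 now; the publisher offers that and keeps 33.
Round 3 (the author proposes): the publisher can get 33 next round, worth 0.97 × 33 = 32.01 now; the author offers that and keeps 27.99.
Round 2 (the publisher proposes): the author can get 27.99 next round, worth 0.45 × 27.99 = 12.5955 now, so the publisher offers 12.5955, keeping 47.4045.
Round 1 (the author proposes): the publisher can get 47.4045 next round, worth 0.97 × 47.4045 = 45.982365 now, so the author offers 45.982365, keeping 14.017635.

45.98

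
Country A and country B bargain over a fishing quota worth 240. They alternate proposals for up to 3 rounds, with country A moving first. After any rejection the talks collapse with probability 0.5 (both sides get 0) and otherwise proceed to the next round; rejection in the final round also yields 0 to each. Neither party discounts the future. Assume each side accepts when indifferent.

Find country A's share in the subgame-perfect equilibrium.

By backward induction:
Round 3 (country A proposes): country B will accept anything ≥ 0, so country A offers 0 and keeps 240.
Round 2 (country B proposes): rejecting gives country A an expected 0.5 × 240 = 120. Country B offers 120 and keeps 240 − 120 = 120.
Round 1 (country A proposes): rejecting gives country B an expected 0.5 × 120 = 60. Country A offers 60 and keeps 240 − 60 = 180.

180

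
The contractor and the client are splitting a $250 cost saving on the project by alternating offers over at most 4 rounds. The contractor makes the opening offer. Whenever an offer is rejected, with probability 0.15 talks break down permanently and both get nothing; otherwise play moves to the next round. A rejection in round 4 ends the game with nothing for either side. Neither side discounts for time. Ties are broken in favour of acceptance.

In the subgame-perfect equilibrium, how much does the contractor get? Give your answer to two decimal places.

64.59

Round 4 (the client proposes): the contractor will accept anything ≥ 0, so the client offers 0 and keeps 250.
Round 3 (the contractor proposes): rejecting gives the client an expected 0.85 × 250 = 212.5, so the contractor offers 212.5, keeping 37.5.
Round 2 (the client proposes): rejecting gives the contractor an expected 0.85 × 37.5 = 31.875, so the client offers 31.875, keeping 218.125.
Round 1 (the contractor proposes): rejecting gives the client an expected 0.85 × 218.125 = 185.40625, so the contractor offers 185.40625, keeping 64.59375.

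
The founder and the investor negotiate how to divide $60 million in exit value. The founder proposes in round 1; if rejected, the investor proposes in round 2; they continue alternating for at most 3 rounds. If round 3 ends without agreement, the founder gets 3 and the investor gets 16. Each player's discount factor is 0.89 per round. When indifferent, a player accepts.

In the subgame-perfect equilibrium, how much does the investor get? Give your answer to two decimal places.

18.55

Round 3 (the founder proposes): the investor gets 16 if talks fail, so the founder offers 16 and keeps 44.
Round 2 (the investor proposes): the founder can get 44 next round, worth 0.89 × 44 = 39.16 now, so the investor offers 39.16, keeping 20.84.
Round 1 (the founder proposes): the investor can get 20.84 next round, worth 0.89 × 20.84 = 18.5476 now; the founder offers that and keeps 41.4524.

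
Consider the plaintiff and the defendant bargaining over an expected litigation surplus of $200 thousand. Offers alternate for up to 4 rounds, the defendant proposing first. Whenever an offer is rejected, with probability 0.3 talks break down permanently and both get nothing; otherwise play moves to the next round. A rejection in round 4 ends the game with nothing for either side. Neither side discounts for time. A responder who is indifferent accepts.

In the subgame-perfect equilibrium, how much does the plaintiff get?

By backward induction:
Round 4 (the plaintiff proposes): the defendant will accept anything ≥ 0, so the plaintiff offers 0 and keeps 200.
Round 3 (the defendant proposes): rejecting gives the plaintiff an expected 0.7 × 200 = 140, so the defendant offers 140, keeping 60.
Round 2 (the plaintiff proposes): rejecting gives the defendant an expected 0.7 × 60 = 42, so the plaintiff offers 42, keeping 158.
Round 1 (the defendant proposes): rejecting gives the plaintiff an expected 0.7 × 158 = 110.6, so the defendant offers 110.6, keeping 89.4.

110.6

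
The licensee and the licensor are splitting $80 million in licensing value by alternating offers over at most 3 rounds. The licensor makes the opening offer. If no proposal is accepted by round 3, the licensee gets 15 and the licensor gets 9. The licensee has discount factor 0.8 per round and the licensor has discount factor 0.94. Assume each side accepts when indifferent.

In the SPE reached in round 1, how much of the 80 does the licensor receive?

64.88

Work backward from the last round.
Round 3 (the licensor proposes): the licensee gets 15 if talks fail, so the licensor offers 15 and keeps 65.
Round 2 (the licensee proposes): the licensor can get 65 next round, worth 0.94 × 65 = 61.1 now; the licensee offers that and keeps 18.9.
Round 1 (the licensor proposes): the licensee can get 18.9 next round, worth 0.8 × 18.9 = 15.12 now; the licensor offers that and keeps 64.88.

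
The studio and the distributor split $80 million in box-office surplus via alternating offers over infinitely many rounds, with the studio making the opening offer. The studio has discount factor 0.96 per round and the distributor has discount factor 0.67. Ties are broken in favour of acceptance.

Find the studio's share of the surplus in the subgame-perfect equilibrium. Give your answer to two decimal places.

In a stationary SPE each proposer offers the other exactly their discounted continuation value.
If the studio keeps x when proposing and the distributor keeps y when proposing, then x = 80 − 0.67y and y = 80 − 0.96x.
Solving: x = 80(1 − 0.67) / (1 − 0.96·0.67) = 26.4 / 0.3568 ≈ 73.9910.
The distributor gets 80 − 73.9910 ≈ 6.0090.

73.99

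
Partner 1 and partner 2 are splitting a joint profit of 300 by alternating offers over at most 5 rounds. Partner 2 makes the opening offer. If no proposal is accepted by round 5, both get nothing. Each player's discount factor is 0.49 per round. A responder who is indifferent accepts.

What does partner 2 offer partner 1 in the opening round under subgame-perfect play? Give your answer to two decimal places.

Work backward from the last round.
Round 5 (partner 2 proposes): rejection yields 0 for partner 1; partner 2 offers 0 and keeps 300.
Round 4 (partner 1 proposes): partner 2 can get 300 next round, worth 0.49 × 300 = 147 now, so partner 1 offers 147, keeping 153.
Round 3 (partner 2 proposes): partner 1 can get 153 next round, worth 0.49 × 153 = 74.97 now. Partner 2 offers 74.97 and keeps 300 − 74.97 = 225.03.
Round 2 (partner 1 proposes): partner 2 can get 225.03 next round, worth 0.49 × 225.03 = 110.2647 now; partner 1 offers that and keeps 189.7353.
Round 1 (partner 2 proposes): partner 1 can get 189.7353 next round, worth 0.49 × 189.7353 = 92.970297 now; partner 2 offers that and keeps 207.029703.

92.97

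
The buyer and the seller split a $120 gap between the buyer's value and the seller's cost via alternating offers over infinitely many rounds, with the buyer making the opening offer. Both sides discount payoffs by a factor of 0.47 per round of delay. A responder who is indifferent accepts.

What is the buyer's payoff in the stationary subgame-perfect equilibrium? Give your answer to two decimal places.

In a stationary SPE each proposer offers the other exactly their discounted continuation value.
If the buyer keeps x when proposing and the seller keeps y when proposing, then x = 120 − 0.47y and y = 120 − 0.47x.
Solving: x = 120(1 − 0.47) / (1 − 0.47·0.47) = 63.6 / 0.7791 ≈ 81.6327.
The seller gets 120 − 81.6327 ≈ 38.3673.

81.63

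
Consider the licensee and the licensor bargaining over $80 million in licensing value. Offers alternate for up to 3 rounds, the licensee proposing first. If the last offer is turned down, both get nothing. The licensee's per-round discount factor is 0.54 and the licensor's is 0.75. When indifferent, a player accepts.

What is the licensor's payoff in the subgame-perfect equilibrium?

Round 3 (the licensee proposes): rejection yields 0 for the licensor; the licensee offers 0 and keeps 80.
Round 2 (the licensor proposes): the licensee can get 80 next round, worth 0.54 × 80 = 43.2 now. The licensor offers 43.2 and keeps 80 − 43.2 = 36.8.
Round 1 (the licensee proposes): the licensor can get 36.8 next round, worth 0.75 × 36.8 = 27.6 now, so the licensee offers 27.6, keeping 52.4.

27.6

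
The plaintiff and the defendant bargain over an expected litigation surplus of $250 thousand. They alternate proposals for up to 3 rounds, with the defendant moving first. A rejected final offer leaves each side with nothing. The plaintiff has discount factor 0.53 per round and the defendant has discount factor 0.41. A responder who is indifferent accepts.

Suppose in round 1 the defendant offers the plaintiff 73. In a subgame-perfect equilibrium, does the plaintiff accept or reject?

Reject

Round 3 (the defendant proposes): the plaintiff will accept anything ≥ 0, so the defendant offers 0 and keeps 250.
Round 2 (the plaintiff proposes): the defendant can get 250 next round, worth 0.41 × 250 = 102.5 now. The plaintiff offers 102.5 and keeps 250 − 102.5 = 147.5.
So by rejecting in round 1, the plaintiff gets 147.5 next round, worth 0.53 × 147.5 = 78.175 now.
Offer 73 < 78.175, so the plaintiff rejects.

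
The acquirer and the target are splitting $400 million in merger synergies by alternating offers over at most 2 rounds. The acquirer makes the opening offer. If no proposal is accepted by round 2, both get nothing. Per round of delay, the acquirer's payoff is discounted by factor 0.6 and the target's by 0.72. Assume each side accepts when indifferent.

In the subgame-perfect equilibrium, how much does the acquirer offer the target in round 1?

288

Round 2 (the target proposes): the acquirer will accept anything ≥ 0, so the target offers 0 and keeps 400.
Round 1 (the acquirer proposes): the target can get 400 next round, worth 0.72 × 400 = 288 now, so the acquirer offers 288, keeping 112.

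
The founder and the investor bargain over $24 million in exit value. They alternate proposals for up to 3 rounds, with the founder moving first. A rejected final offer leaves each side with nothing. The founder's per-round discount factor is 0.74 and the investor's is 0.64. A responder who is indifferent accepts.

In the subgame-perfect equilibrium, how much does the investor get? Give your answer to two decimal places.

3.99

Round 3 (the founder proposes): the investor will accept anything ≥ 0, so the founder offers 0 and keeps 24.
Round 2 (the investor proposes): the founder can get 24 next round, worth 0.74 × 24 = 17.76 now. The investor offers 17.76 and keeps 24 − 17.76 = 6.24.
Round 1 (the founder proposes): the investor can get 6.24 next round, worth 0.64 × 6.24 = 3.9936 now; the founder offers that and keeps 20.0064.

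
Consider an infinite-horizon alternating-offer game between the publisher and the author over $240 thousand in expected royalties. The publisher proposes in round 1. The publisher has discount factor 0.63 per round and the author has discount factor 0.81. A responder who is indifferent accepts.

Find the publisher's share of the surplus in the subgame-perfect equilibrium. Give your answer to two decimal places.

Let x be the publisher's share when the publisher proposes and y be the author's share when the author proposes.
The author accepts iff offered ≥ 0.81·y, so x = 240 − 0.81y. Symmetrically y = 240 − 0.63x.
Substituting: x = 240 − 0.81(240 − 0.63x), giving x(1 − 0.63·0.81) = 240(1 − 0.81).
So x = 240 × 0.19 / 0.4897 ≈ 93.1182, and the author receives 240 − x ≈ 146.8818.

93.12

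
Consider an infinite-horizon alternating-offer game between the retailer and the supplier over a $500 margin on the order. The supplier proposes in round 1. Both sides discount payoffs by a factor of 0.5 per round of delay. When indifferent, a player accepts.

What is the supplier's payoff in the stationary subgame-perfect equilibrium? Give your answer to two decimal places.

333.33

Let x be the supplier's share when the supplier proposes and y be the retailer's share when the retailer proposes.
The retailer accepts iff offered ≥ 0.5·y, so x = 500 − 0.5y. Symmetrically y = 500 − 0.5x.
Substituting: x = 500 − 0.5(500 − 0.5x), giving x(1 − 0.5·0.5) = 500(1 − 0.5).
So x = 500 × 0.5 / 0.75 ≈ 333.3333, and the retailer receives 500 − x ≈ 166.6667.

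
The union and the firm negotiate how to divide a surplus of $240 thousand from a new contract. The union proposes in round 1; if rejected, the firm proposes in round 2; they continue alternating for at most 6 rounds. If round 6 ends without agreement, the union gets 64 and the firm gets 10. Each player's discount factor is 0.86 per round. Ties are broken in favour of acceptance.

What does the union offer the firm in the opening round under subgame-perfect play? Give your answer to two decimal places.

133.06

Round 6 (the firm proposes): the union gets 64 if talks fail, so the firm offers 64 and keeps 176.
Round 5 (the union proposes): the firm can get 176 next round, worth 0.86 × 176 = 151.36 now. The union offers 151.36 and keeps 240 − 151.36 = 88.64.
Round 4 (the firm proposes): the union can get 88.64 next round, worth 0.86 × 88.64 = 76.2304 now. The firm offers 76.2304 and keeps 240 − 76.2304 = 163.7696.
Round 3 (the union proposes): the firm can get 163.7696 next round, worth 0.86 × 163.7696 = 140.841856 now; the union offers that and keeps 99.158144.
Round 2 (the firm proposes): the union can get 99.158144 next round, worth 0.86 × 99.158144 = 85.27600384 now. The firm offers 85.27600384 and keeps 240 − 85.27600384 = 154.72399616.
Round 1 (the union proposes): the firm can get 154.72399616 next round, worth 0.86 × 154.72399616 = 133.0626366976 now; the union offers that and keeps 106.9373633024.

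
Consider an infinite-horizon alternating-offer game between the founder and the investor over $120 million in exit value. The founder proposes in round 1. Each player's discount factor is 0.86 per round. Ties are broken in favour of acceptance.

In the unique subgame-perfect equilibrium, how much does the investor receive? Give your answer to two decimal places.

55.48

In a stationary SPE each proposer offers the other exactly their discounted continuation value.
If the founder keeps x when proposing and the investor keeps y when proposing, then x = 120 − 0.86y and y = 120 − 0.86x.
Solving: x = 120(1 − 0.86) / (1 − 0.86·0.86) = 16.8 / 0.2604 ≈ 64.5161.
The investor gets 120 − 64.5161 ≈ 55.4839.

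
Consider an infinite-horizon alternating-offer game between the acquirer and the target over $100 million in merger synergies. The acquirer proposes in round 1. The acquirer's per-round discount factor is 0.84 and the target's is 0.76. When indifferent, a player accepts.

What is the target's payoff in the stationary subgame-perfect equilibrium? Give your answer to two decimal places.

When the acquirer proposes, the target accepts any offer worth at least 0.76 times what the target would get by proposing next round; and vice versa.
This gives x = 100 − 0.76y and y = 100 − 0.84x, where x and y are each side's share when it proposes.
Hence (1 − 0.76·0.84)x = 100(1 − 0.76), i.e. 0.3616·x = 24.
x ≈ 66.3717; the target's share is 100 − x ≈ 33.6283.

33.63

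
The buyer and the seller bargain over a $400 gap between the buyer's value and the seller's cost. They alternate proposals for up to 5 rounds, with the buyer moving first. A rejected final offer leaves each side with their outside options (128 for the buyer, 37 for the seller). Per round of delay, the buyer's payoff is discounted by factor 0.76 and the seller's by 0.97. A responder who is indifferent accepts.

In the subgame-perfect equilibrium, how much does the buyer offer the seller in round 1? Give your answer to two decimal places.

Work backward from the last round.
Round 5 (the buyer proposes): the seller gets 37 if talks fail, so the buyer offers 37 and keeps 363.
Round 4 (the seller proposes): the buyer can get 363 next round, worth 0.76 × 363 = 275.88 now; the seller offers that and keeps 124.12.
Round 3 (the buyer proposes): the seller can get 124.12 next round, worth 0.97 × 124.12 = 120.3964 now; the buyer offers that and keeps 279.6036.
Round 2 (the seller proposes): the buyer can get 279.6036 next round, worth 0.76 × 279.6036 = 212.498736 now, so the seller offers 212.498736, keeping 187.501264.
Round 1 (the buyer proposes): the seller can get 187.501264 next round, worth 0.97 × 187.501264 = 181.87622608 now. The buyer offers 181.87622608 and keeps 400 − 181.87622608 = 218.12377392.

181.88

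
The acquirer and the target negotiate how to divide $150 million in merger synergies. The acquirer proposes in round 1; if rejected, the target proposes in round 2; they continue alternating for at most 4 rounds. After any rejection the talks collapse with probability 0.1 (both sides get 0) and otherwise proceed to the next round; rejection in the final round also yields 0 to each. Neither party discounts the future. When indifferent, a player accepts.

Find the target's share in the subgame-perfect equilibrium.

122.85

Round 4 (the target proposes): rejection yields 0 for the acquirer; the target offers 0 and keeps 150.
Round 3 (the acquirer proposes): rejecting gives the target an expected 0.9 × 150 = 135. The acquirer offers 135 and keeps 150 − 135 = 15.
Round 2 (the target proposes): rejecting gives the acquirer an expected 0.9 × 15 = 13.5; the target offers that and keeps 136.5.
Round 1 (the acquirer proposes): rejecting gives the target an expected 0.9 × 136.5 = 122.85, so the acquirer offers 122.85, keeping 27.15.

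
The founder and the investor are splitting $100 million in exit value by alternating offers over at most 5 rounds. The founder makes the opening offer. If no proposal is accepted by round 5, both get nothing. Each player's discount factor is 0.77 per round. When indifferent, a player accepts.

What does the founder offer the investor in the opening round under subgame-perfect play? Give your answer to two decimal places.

By backward induction:
Round 5 (the founder proposes): the investor will accept anything ≥ 0, so the founder offers 0 and keeps 100.
Round 4 (the investor proposes): the founder can get 100 next round, worth 0.77 × 100 = 77 now. The investor offers 77 and keeps 100 − 77 = 23.
Round 3 (the founder proposes): the investor can get 23 next round, worth 0.77 × 23 = 17.71 now. The founder offers 17.71 and keeps 100 − 17.71 = 82.29.
Round 2 (the investor proposes): the founder can get 82.29 next round, worth 0.77 × 82.29 = 63.3633 now, so the investor offers 63.3633, keeping 36.6367.
Round 1 (the founder proposes): the investor can get 36.6367 next round, worth 0.77 × 36.6367 = 28.210259 now, so the founder offers 28.210259, keeping 71.789741.

28.21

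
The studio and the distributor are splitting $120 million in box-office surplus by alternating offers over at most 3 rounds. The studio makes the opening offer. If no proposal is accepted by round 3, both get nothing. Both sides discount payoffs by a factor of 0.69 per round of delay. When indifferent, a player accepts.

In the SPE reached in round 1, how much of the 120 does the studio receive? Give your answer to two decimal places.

94.33

Round 3 (the studio proposes): the distributor will accept anything ≥ 0, so the studio offers 0 and keeps 120.
Round 2 (the distributor proposes): the studio can get 120 next round, worth 0.69 × 120 = 82.8 now. The distributor offers 82.8 and keeps 120 − 82.8 = 37.2.
Round 1 (the studio proposes): the distributor can get 37.2 next round, worth 0.69 × 37.2 = 25.668 now. The studio offers 25.668 and keeps 120 − 25.668 = 94.332.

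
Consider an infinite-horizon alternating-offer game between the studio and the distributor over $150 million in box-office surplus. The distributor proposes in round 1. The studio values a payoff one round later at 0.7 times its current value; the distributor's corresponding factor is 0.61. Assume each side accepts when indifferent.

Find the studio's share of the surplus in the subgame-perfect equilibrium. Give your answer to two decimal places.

71.47

In a stationary SPE each proposer offers the other exactly their discounted continuation value.
If the distributor keeps x when proposing and the studio keeps y when proposing, then x = 150 − 0.7y and y = 150 − 0.61x.
Solving: x = 150(1 − 0.7) / (1 − 0.61·0.7) = 45 / 0.573 ≈ 78.5340.
The studio gets 150 − 78.5340 ≈ 71.4660.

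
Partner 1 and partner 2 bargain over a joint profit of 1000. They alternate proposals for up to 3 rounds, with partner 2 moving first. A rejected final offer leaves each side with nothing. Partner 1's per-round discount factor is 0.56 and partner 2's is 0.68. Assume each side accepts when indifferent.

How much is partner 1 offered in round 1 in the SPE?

Round 3 (partner 2 proposes): rejection yields 0 for partner 1; partner 2 offers 0 and keeps 1000.
Round 2 (partner 1 proposes): partner 2 can get 1000 next round, worth 0.68 × 1000 = 680 now. Partner 1 offers 680 and keeps 1000 − 680 = 320.
Round 1 (partner 2 proposes): partner 1 can get 320 next round, worth 0.56 × 320 = 179.2 now; partner 2 offers that and keeps 820.8.

179.2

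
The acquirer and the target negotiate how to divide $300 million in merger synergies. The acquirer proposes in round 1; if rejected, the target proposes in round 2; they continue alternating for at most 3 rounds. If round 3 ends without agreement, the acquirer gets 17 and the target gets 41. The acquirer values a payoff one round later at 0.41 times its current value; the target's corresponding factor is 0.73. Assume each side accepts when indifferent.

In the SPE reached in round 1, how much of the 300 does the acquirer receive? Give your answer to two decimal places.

Round 3 (the acquirer proposes): the target gets 41 if talks fail, so the acquirer offers 41 and keeps 259.
Round 2 (the target proposes): the acquirer can get 259 next round, worth 0.41 × 259 = 106.19 now. The target offers 106.19 and keeps 300 − 106.19 = 193.81.
Round 1 (the acquirer proposes): the target can get 193.81 next round, worth 0.73 × 193.81 = 141.4813 now. The acquirer offers 141.4813 and keeps 300 − 141.4813 = 158.5187.

158.52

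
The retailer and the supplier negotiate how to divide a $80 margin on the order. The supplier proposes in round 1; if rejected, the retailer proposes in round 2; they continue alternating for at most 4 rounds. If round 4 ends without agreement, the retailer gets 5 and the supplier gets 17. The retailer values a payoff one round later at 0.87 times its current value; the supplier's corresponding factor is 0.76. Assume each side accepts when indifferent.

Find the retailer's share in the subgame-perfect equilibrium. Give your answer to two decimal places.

52.94

Round 4 (the retailer proposes): the supplier gets 17 if talks fail, so the retailer offers 17 and keeps 63.
Round 3 (the supplier proposes): the retailer can get 63 next round, worth 0.87 × 63 = 54.81 now, so the supplier offers 54.81, keeping 25.19.
Round 2 (the retailer proposes): the supplier can get 25.19 next round, worth 0.76 × 25.19 = 19.1444 now. The retailer offers 19.1444 and keeps 80 − 19.1444 = 60.8556.
Round 1 (the supplier proposes): the retailer can get 60.8556 next round, worth 0.87 × 60.8556 = 52.944372 now. The supplier offers 52.944372 and keeps 80 − 52.944372 = 27.055628.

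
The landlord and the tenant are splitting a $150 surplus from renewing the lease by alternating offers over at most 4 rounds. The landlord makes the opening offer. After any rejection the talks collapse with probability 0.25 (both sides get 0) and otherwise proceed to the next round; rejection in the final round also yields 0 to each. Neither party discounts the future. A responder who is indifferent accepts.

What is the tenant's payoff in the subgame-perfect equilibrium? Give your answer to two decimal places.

Round 4 (the tenant proposes): the landlord will accept anything ≥ 0, so the tenant offers 0 and keeps 150.
Round 3 (the landlord proposes): rejecting gives the tenant an expected 0.75 × 150 = 112.5. The landlord offers 112.5 and keeps 150 − 112.5 = 37.5.
Round 2 (the tenant proposes): rejecting gives the landlord an expected 0.75 × 37.5 = 28.125. The tenant offers 28.125 and keeps 150 − 28.125 = 121.875.
Round 1 (the landlord proposes): rejecting gives the tenant an expected 0.75 × 121.875 = 91.40625. The landlord offers 91.40625 and keeps 150 − 91.40625 = 58.59375.

91.41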